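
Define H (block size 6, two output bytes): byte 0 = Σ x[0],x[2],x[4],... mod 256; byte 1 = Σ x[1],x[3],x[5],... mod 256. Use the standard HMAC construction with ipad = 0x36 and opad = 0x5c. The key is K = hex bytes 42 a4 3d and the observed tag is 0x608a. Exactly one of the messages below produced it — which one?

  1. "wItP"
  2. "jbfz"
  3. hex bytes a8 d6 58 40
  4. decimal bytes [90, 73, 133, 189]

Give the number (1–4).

Key hex bytes 42 a4 3d is 3 bytes ≤ B = 6; zero-pad to 6 bytes: K' = 42 a4 3d 00 00 00.
K' ⊕ ipad = 74 92 0b 36 36 36; K' ⊕ opad = 1e f8 61 5c 5c 5c.
m1: inner = H(74 92 0b 36 36 36 77 49 74 50) = a0 97; tag = H(1e f8 61 5c 5c 5c a0 97) = 7b47
m2: inner = H(74 92 0b 36 36 36 6a 62 66 7a) = 85 da; tag = H(1e f8 61 5c 5c 5c 85 da) = 608a ← matches
m3: inner = H(74 92 0b 36 36 36 a8 d6 58 40) = b5 14; tag = H(1e f8 61 5c 5c 5c b5 14) = 90c4
m4: inner = H(74 92 0b 36 36 36 5a 49 85 bd) = 94 04; tag = H(1e f8 61 5c 5c 5c 94 04) = 6fb4

2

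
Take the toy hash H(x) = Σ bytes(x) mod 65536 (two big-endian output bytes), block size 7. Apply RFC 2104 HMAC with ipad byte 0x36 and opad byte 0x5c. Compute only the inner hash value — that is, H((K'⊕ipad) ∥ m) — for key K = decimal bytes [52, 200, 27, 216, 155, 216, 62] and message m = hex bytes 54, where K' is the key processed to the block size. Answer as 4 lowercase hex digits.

Key decimal bytes [52, 200, 27, 216, 155, 216, 62] = 34 c8 1b d8 9b d8 3e is exactly B = 7 bytes: K' = 34 c8 1b d8 9b d8 3e.
K' ⊕ ipad = 02 fe 2d ee ad ee 08.
Inner input = 02 fe 2d ee ad ee 08 ∥ 54.
Inner hash: sum = 2+254+45+238+173+238+8+84 = 1042 → 04 12.

0412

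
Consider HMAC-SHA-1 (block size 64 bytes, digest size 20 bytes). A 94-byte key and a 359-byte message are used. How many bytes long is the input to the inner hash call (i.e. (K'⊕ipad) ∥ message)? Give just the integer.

423

Key is 94 > 64 bytes, so it is hashed to 20 bytes then zero-padded to 64: |K'| = 64.
Inner input = (K'⊕ipad) ∥ m → 64 + 359 = 423 bytes.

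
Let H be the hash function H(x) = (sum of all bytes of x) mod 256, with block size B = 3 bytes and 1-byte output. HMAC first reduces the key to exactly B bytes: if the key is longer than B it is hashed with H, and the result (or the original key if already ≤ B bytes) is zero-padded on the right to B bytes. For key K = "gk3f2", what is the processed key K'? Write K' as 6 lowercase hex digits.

9d0000

|K| = 5 > B = 3, so first hash the key.
H(K): sum = 103+107+51+102+50 = 413; mod 256 = 157 → 9d.
Zero-pad H(K) = 9d to 3 bytes: K' = 9d 00 00.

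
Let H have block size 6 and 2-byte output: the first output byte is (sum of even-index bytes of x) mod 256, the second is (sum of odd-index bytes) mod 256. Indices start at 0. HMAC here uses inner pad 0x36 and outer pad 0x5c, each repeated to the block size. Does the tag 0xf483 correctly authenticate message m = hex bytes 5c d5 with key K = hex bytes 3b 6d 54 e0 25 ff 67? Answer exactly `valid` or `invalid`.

Key hex bytes 3b 6d 54 e0 25 ff 67 is 7 bytes > B = 6, so hash it first: H(key) = 1b 4c, then zero-pad to 6 bytes: K' = 1b 4c 00 00 00 00.
K' ⊕ ipad = 2d 7a 36 36 36 36; K' ⊕ opad = 47 10 5c 5c 5c 5c.
Inner hash: even-index sum = 245 mod 256 = 245; odd-index sum = 443 mod 256 = 187 → f5 bb.
Outer hash (recomputed tag): even-index sum = 500 mod 256 = 244; odd-index sum = 387 mod 256 = 131 → f4 83.
Recomputed tag = f483; claimed = f483 → match.

valid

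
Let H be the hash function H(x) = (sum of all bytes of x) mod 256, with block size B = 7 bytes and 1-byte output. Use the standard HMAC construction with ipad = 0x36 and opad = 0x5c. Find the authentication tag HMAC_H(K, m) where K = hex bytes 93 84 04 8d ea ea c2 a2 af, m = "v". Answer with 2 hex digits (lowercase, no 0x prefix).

6e

Key hex bytes 93 84 04 8d ea ea c2 a2 af is 9 bytes > B = 7, so hash it first: H(key) = 8f, then zero-pad to 7 bytes: K' = 8f 00 00 00 00 00 00.
K' ⊕ ipad = b9 36 36 36 36 36 36.  K' ⊕ opad = d3 5c 5c 5c 5c 5c 5c.
Inner input = (K'⊕ipad) ∥ m = b9 36 36 36 36 36 36 ∥ 76.
Inner hash: sum = 185+54+54+54+54+54+54+118 = 627; mod 256 = 115 → 73.
Outer input = (K'⊕opad) ∥ inner = d3 5c 5c 5c 5c 5c 5c ∥ 73.
Outer hash (tag): sum = 211+92+92+92+92+92+92+115 = 878; mod 256 = 110 → 6e.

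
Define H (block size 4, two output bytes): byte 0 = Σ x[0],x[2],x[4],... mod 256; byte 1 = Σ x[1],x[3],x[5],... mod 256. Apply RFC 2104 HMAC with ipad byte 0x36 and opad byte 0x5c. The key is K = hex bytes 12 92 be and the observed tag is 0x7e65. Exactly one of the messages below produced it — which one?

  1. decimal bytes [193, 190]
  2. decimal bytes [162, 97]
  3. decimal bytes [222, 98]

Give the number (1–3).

Key hex bytes 12 92 be is 3 bytes ≤ B = 4; zero-pad to 4 bytes: K' = 12 92 be 00.
K' ⊕ ipad = 24 a4 88 36; K' ⊕ opad = 4e ce e2 5c.
m1: inner = H(24 a4 88 36 c1 be) = 6d 98; tag = H(4e ce e2 5c 6d 98) = 9dc2
m2: inner = H(24 a4 88 36 a2 61) = 4e 3b; tag = H(4e ce e2 5c 4e 3b) = 7e65 ← matches
m3: inner = H(24 a4 88 36 de 62) = 8a 3c; tag = H(4e ce e2 5c 8a 3c) = ba66

2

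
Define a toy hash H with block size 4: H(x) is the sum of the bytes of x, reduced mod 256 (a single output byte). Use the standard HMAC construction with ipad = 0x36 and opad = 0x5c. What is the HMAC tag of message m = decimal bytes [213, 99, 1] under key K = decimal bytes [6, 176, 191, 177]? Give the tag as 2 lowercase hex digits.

15

Key decimal bytes [6, 176, 191, 177] = 06 b0 bf b1 is exactly B = 4 bytes: K' = 06 b0 bf b1.
K' ⊕ ipad = 30 86 89 87.  K' ⊕ opad = 5a ec e3 ed.
Inner input = (K'⊕ipad) ∥ m = 30 86 89 87 ∥ d5 63 01.
Inner hash: sum = 48+134+137+135+213+99+1 = 767; mod 256 = 255 → ff.
Outer input = (K'⊕opad) ∥ inner = 5a ec e3 ed ∥ ff.
Outer hash (tag): sum = 90+236+227+237+255 = 1045; mod 256 = 21 → 15.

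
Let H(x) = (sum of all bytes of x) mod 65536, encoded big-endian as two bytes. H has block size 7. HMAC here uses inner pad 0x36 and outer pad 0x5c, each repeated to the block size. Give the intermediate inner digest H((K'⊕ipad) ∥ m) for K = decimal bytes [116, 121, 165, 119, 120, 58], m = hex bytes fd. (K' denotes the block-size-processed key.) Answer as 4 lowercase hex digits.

Key decimal bytes [116, 121, 165, 119, 120, 58] = 74 79 a5 77 78 3a is 6 bytes ≤ B = 7; zero-pad to 7 bytes: K' = 74 79 a5 77 78 3a 00.
K' ⊕ ipad = 42 4f 93 41 4e 0c 36.
Inner input = 42 4f 93 41 4e 0c 36 ∥ fd.
Inner hash: sum = 66+79+147+65+78+12+54+253 = 754 → 02 f2.

02f2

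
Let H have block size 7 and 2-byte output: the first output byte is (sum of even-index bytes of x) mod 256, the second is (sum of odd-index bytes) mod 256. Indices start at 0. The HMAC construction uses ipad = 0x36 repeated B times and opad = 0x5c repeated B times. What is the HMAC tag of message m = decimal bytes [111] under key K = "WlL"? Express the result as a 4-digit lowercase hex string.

Key "WlL" = 57 6c 4c is 3 bytes ≤ B = 7; zero-pad to 7 bytes: K' = 57 6c 4c 00 00 00 00.
K' ⊕ ipad = 61 5a 7a 36 36 36 36.  K' ⊕ opad = 0b 30 10 5c 5c 5c 5c.
Inner input = (K'⊕ipad) ∥ m = 61 5a 7a 36 36 36 36 ∥ 6f.
Inner hash: even-index sum = 327 mod 256 = 71; odd-index sum = 309 mod 256 = 53 → 47 35.
Outer input = (K'⊕opad) ∥ inner = 0b 30 10 5c 5c 5c 5c ∥ 47 35.
Outer hash (tag): even-index sum = 264 mod 256 = 8; odd-index sum = 303 mod 256 = 47 → 08 2f.

082f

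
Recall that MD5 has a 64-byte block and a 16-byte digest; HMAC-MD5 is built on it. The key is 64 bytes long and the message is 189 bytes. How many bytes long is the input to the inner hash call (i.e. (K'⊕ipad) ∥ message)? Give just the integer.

253

Key is 64 ≤ 64 bytes, zero-padded: |K'| = 64.
Inner input = (K'⊕ipad) ∥ m → 64 + 189 = 253 bytes.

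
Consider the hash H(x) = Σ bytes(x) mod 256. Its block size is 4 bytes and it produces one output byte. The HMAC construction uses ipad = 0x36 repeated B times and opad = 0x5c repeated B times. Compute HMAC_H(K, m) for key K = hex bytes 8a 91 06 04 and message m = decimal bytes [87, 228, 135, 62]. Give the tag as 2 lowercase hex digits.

1a

Key hex bytes 8a 91 06 04 is exactly B = 4 bytes: K' = 8a 91 06 04.
K' ⊕ ipad = bc a7 30 32.  K' ⊕ opad = d6 cd 5a 58.
Inner input = (K'⊕ipad) ∥ m = bc a7 30 32 ∥ 57 e4 87 3e.
Inner hash: sum = 188+167+48+50+87+228+135+62 = 965; mod 256 = 197 → c5.
Outer input = (K'⊕opad) ∥ inner = d6 cd 5a 58 ∥ c5.
Outer hash (tag): sum = 214+205+90+88+197 = 794; mod 256 = 26 → 1a.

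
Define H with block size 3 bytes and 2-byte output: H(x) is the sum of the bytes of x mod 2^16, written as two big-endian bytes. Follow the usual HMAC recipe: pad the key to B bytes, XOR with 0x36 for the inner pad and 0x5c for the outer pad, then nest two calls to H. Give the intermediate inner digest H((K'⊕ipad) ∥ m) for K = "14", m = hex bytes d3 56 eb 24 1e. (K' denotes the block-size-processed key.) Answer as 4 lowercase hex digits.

0295

Key "14" = 31 34 is 2 bytes ≤ B = 3; zero-pad to 3 bytes: K' = 31 34 00.
K' ⊕ ipad = 07 02 36.
Inner input = 07 02 36 ∥ d3 56 eb 24 1e.
Inner hash: sum = 7+2+54+211+86+235+36+30 = 661 → 02 95.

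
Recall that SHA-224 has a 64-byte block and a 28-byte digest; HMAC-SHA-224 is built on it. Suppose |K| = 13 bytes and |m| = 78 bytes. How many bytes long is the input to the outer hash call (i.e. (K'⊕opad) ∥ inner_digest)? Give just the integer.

Key is 13 ≤ 64 bytes, zero-padded: |K'| = 64.
Outer input = (K'⊕opad) ∥ H(inner) → 64 + 28 = 92 bytes.

92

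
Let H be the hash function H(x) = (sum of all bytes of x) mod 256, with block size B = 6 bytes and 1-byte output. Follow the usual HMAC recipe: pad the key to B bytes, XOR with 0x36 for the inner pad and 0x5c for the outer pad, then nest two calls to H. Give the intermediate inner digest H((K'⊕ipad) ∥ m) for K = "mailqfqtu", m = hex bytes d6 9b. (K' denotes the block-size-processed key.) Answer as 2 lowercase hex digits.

61

Key "mailqfqtu" = 6d 61 69 6c 71 66 71 74 75 is 9 bytes > B = 6, so hash it first: H(key) = d4, then zero-pad to 6 bytes: K' = d4 00 00 00 00 00.
K' ⊕ ipad = e2 36 36 36 36 36.
Inner input = e2 36 36 36 36 36 ∥ d6 9b.
Inner hash: sum = 226+54+54+54+54+54+214+155 = 865; mod 256 = 97 → 61.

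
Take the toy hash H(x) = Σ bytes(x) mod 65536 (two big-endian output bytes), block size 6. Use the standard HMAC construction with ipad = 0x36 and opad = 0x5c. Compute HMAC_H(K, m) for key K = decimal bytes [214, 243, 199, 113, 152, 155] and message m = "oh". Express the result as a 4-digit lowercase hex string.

Key decimal bytes [214, 243, 199, 113, 152, 155] = d6 f3 c7 71 98 9b is exactly B = 6 bytes: K' = d6 f3 c7 71 98 9b.
K' ⊕ ipad = e0 c5 f1 47 ae ad.  K' ⊕ opad = 8a af 9b 2d c4 c7.
Inner input = (K'⊕ipad) ∥ m = e0 c5 f1 47 ae ad ∥ 6f 68.
Inner hash: sum = 224+197+241+71+174+173+111+104 = 1295 → 05 0f.
Outer input = (K'⊕opad) ∥ inner = 8a af 9b 2d c4 c7 ∥ 05 0f.
Outer hash (tag): sum = 138+175+155+45+196+199+5+15 = 928 → 03 a0.

03a0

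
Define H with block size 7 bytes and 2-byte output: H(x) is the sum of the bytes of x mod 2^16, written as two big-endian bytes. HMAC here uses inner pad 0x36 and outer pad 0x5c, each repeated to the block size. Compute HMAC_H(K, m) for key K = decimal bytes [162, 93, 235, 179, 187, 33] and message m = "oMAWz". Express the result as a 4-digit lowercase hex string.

Key decimal bytes [162, 93, 235, 179, 187, 33] = a2 5d eb b3 bb 21 is 6 bytes ≤ B = 7; zero-pad to 7 bytes: K' = a2 5d eb b3 bb 21 00.
K' ⊕ ipad = 94 6b dd 85 8d 17 36.  K' ⊕ opad = fe 01 b7 ef e7 7d 5c.
Inner input = (K'⊕ipad) ∥ m = 94 6b dd 85 8d 17 36 ∥ 6f 4d 41 57 7a.
Inner hash: sum = 148+107+221+133+141+23+54+111+77+65+87+122 = 1289 → 05 09.
Outer input = (K'⊕opad) ∥ inner = fe 01 b7 ef e7 7d 5c ∥ 05 09.
Outer hash (tag): sum = 254+1+183+239+231+125+92+5+9 = 1139 → 04 73.

0473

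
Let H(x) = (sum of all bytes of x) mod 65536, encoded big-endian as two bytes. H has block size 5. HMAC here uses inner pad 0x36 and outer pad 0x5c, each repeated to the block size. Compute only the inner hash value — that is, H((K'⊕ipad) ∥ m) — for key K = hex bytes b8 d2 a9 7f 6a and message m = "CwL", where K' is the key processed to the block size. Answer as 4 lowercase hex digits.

03bc

Key hex bytes b8 d2 a9 7f 6a is exactly B = 5 bytes: K' = b8 d2 a9 7f 6a.
K' ⊕ ipad = 8e e4 9f 49 5c.
Inner input = 8e e4 9f 49 5c ∥ 43 77 4c.
Inner hash: sum = 142+228+159+73+92+67+119+76 = 956 → 03 bc.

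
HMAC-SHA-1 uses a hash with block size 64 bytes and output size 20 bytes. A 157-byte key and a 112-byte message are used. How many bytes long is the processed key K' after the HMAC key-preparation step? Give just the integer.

Key is 157 > 64 bytes, so it is hashed to 20 bytes then zero-padded to 64: |K'| = 64.

64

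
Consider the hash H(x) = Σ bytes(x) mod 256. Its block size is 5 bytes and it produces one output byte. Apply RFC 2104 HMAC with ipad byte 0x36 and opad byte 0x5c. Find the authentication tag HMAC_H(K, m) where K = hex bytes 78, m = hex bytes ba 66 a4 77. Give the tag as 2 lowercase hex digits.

Key hex bytes 78 is 1 byte ≤ B = 5; zero-pad to 5 bytes: K' = 78 00 00 00 00.
K' ⊕ ipad = 4e 36 36 36 36.  K' ⊕ opad = 24 5c 5c 5c 5c.
Inner input = (K'⊕ipad) ∥ m = 4e 36 36 36 36 ∥ ba 66 a4 77.
Inner hash: sum = 78+54+54+54+54+186+102+164+119 = 865; mod 256 = 97 → 61.
Outer input = (K'⊕opad) ∥ inner = 24 5c 5c 5c 5c ∥ 61.
Outer hash (tag): sum = 36+92+92+92+92+97 = 501; mod 256 = 245 → f5.

f5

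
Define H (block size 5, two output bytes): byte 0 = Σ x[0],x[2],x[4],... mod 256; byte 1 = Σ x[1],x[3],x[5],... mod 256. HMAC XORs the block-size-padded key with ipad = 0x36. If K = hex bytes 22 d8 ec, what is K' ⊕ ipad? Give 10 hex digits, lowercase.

14eeda3636

Key hex bytes 22 d8 ec is 3 bytes ≤ B = 5; zero-pad to 5 bytes: K' = 22 d8 ec 00 00.
XOR each byte with 0x36: 22⊕36=14, d8⊕36=ee, ec⊕36=da, 00⊕36=36, 00⊕36=36.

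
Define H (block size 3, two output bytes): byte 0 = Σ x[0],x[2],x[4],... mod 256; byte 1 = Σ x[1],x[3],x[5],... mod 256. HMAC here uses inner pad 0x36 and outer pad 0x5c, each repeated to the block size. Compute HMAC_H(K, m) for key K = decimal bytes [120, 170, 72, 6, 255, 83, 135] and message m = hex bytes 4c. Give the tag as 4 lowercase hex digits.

f705

Key decimal bytes [120, 170, 72, 6, 255, 83, 135] = 78 aa 48 06 ff 53 87 is 7 bytes > B = 3, so hash it first: H(key) = 46 03, then zero-pad to 3 bytes: K' = 46 03 00.
K' ⊕ ipad = 70 35 36.  K' ⊕ opad = 1a 5f 5c.
Inner input = (K'⊕ipad) ∥ m = 70 35 36 ∥ 4c.
Inner hash: even-index sum = 166 mod 256 = 166; odd-index sum = 129 mod 256 = 129 → a6 81.
Outer input = (K'⊕opad) ∥ inner = 1a 5f 5c ∥ a6 81.
Outer hash (tag): even-index sum = 247 mod 256 = 247; odd-index sum = 261 mod 256 = 5 → f7 05.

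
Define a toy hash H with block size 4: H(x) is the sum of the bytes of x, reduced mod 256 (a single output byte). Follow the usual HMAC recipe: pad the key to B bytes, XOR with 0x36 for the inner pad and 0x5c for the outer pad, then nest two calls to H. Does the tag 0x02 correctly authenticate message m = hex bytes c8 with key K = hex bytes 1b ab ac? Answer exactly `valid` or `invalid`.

invalid

Key hex bytes 1b ab ac is 3 bytes ≤ B = 4; zero-pad to 4 bytes: K' = 1b ab ac 00.
K' ⊕ ipad = 2d 9d 9a 36; K' ⊕ opad = 47 f7 f0 5c.
Inner hash: sum = 45+157+154+54+200 = 610; mod 256 = 98 → 62.
Outer hash (recomputed tag): sum = 71+247+240+92+98 = 748; mod 256 = 236 → ec.
Recomputed tag = ec; claimed = 02 → mismatch.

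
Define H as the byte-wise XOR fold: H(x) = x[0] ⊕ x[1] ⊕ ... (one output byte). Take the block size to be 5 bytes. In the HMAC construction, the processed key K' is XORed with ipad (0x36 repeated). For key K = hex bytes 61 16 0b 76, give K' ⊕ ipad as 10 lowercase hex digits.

57203d4036

Key hex bytes 61 16 0b 76 is 4 bytes ≤ B = 5; zero-pad to 5 bytes: K' = 61 16 0b 76 00.
XOR each byte with 0x36: 61⊕36=57, 16⊕36=20, 0b⊕36=3d, 76⊕36=40, 00⊕36=36.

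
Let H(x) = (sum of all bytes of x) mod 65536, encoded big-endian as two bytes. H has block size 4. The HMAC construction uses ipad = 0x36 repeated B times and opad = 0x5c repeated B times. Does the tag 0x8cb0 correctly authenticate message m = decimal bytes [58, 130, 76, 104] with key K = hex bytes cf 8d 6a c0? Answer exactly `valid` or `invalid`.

invalid

Key hex bytes cf 8d 6a c0 is exactly B = 4 bytes: K' = cf 8d 6a c0.
K' ⊕ ipad = f9 bb 5c f6; K' ⊕ opad = 93 d1 36 9c.
Inner hash: sum = 249+187+92+246+58+130+76+104 = 1142 → 04 76.
Outer hash (recomputed tag): sum = 147+209+54+156+4+118 = 688 → 02 b0.
Recomputed tag = 02b0; claimed = 8cb0 → mismatch.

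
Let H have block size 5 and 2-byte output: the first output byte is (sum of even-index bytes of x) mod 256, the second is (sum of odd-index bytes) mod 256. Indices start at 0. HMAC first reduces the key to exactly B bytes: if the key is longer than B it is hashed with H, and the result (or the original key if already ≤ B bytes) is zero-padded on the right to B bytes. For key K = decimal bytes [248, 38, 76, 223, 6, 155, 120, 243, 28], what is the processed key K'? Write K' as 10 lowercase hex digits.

|K| = 9 > B = 5, so first hash the key.
H(K): even-index sum = 478 mod 256 = 222; odd-index sum = 659 mod 256 = 147 → de 93.
Zero-pad H(K) = de 93 to 5 bytes: K' = de 93 00 00 00.

de93000000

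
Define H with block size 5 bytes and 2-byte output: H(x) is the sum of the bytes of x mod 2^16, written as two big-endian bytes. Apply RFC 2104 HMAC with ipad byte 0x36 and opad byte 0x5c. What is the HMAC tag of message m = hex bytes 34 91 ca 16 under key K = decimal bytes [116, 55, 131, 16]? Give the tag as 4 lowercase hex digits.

0315

Key decimal bytes [116, 55, 131, 16] = 74 37 83 10 is 4 bytes ≤ B = 5; zero-pad to 5 bytes: K' = 74 37 83 10 00.
K' ⊕ ipad = 42 01 b5 26 36.  K' ⊕ opad = 28 6b df 4c 5c.
Inner input = (K'⊕ipad) ∥ m = 42 01 b5 26 36 ∥ 34 91 ca 16.
Inner hash: sum = 66+1+181+38+54+52+145+202+22 = 761 → 02 f9.
Outer input = (K'⊕opad) ∥ inner = 28 6b df 4c 5c ∥ 02 f9.
Outer hash (tag): sum = 40+107+223+76+92+2+249 = 789 → 03 15.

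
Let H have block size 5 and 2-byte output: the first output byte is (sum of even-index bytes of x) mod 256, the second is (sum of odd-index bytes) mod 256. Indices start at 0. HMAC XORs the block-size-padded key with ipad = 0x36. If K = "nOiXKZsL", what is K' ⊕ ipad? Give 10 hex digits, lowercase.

a37b363636

Key "nOiXKZsL" = 6e 4f 69 58 4b 5a 73 4c is 8 bytes > B = 5, so hash it first: H(key) = 95 4d, then zero-pad to 5 bytes: K' = 95 4d 00 00 00.
XOR each byte with 0x36: 95⊕36=a3, 4d⊕36=7b, 00⊕36=36, 00⊕36=36, 00⊕36=36.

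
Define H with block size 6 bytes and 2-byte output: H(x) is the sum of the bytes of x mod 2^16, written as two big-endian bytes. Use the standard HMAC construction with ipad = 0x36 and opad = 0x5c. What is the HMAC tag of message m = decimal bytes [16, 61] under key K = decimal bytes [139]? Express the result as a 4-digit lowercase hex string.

02bd

Key decimal bytes [139] = 8b is 1 byte ≤ B = 6; zero-pad to 6 bytes: K' = 8b 00 00 00 00 00.
K' ⊕ ipad = bd 36 36 36 36 36.  K' ⊕ opad = d7 5c 5c 5c 5c 5c.
Inner input = (K'⊕ipad) ∥ m = bd 36 36 36 36 36 ∥ 10 3d.
Inner hash: sum = 189+54+54+54+54+54+16+61 = 536 → 02 18.
Outer input = (K'⊕opad) ∥ inner = d7 5c 5c 5c 5c 5c ∥ 02 18.
Outer hash (tag): sum = 215+92+92+92+92+92+2+24 = 701 → 02 bd.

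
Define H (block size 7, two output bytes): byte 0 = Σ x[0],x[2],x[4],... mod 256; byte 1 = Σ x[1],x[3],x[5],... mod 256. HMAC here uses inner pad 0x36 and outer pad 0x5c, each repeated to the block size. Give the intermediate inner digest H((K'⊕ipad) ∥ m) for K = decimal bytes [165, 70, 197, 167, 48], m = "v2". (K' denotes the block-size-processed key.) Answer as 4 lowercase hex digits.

Key decimal bytes [165, 70, 197, 167, 48] = a5 46 c5 a7 30 is 5 bytes ≤ B = 7; zero-pad to 7 bytes: K' = a5 46 c5 a7 30 00 00.
K' ⊕ ipad = 93 70 f3 91 06 36 36.
Inner input = 93 70 f3 91 06 36 36 ∥ 76 32.
Inner hash: even-index sum = 500 mod 256 = 244; odd-index sum = 429 mod 256 = 173 → f4 ad.

f4ad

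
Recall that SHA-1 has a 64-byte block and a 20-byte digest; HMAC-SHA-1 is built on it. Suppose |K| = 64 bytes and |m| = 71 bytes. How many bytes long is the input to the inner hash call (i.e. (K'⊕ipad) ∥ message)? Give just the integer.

Key is 64 ≤ 64 bytes, zero-padded: |K'| = 64.
Inner input = (K'⊕ipad) ∥ m → 64 + 71 = 135 bytes.

135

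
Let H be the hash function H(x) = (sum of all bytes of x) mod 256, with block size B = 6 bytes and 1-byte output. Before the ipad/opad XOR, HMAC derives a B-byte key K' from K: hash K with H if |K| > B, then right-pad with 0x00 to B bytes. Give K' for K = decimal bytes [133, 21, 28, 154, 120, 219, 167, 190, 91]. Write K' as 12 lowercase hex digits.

|K| = 9 > B = 6, so first hash the key.
H(K): sum = 133+21+28+154+120+219+167+190+91 = 1123; mod 256 = 99 → 63.
Zero-pad H(K) = 63 to 6 bytes: K' = 63 00 00 00 00 00.

630000000000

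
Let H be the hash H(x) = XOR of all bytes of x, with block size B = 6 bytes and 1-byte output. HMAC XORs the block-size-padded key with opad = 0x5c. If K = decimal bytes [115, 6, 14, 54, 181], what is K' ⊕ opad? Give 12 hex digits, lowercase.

2f5a526ae95c

Key decimal bytes [115, 6, 14, 54, 181] = 73 06 0e 36 b5 is 5 bytes ≤ B = 6; zero-pad to 6 bytes: K' = 73 06 0e 36 b5 00.
XOR each byte with 0x5c: 73⊕5c=2f, 06⊕5c=5a, 0e⊕5c=52, 36⊕5c=6a, b5⊕5c=e9, 00⊕5c=5c.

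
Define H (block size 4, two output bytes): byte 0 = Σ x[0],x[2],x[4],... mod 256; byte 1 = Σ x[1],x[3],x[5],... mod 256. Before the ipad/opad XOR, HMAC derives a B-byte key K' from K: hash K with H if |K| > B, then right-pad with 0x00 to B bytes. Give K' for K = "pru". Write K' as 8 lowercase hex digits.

70727500

Key "pru" = 70 72 75 is 3 bytes ≤ B = 4; zero-pad to 4 bytes: K' = 70 72 75 00.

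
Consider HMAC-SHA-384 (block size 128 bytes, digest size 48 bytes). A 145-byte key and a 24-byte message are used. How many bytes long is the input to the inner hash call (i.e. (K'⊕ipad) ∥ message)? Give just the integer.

152

Key is 145 > 128 bytes, so it is hashed to 48 bytes then zero-padded to 128: |K'| = 128.
Inner input = (K'⊕ipad) ∥ m → 128 + 24 = 152 bytes.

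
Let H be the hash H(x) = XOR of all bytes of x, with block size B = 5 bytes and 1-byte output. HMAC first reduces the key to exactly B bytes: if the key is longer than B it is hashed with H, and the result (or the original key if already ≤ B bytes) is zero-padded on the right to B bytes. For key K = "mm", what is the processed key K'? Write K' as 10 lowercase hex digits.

6d6d000000

Key "mm" = 6d 6d is 2 bytes ≤ B = 5; zero-pad to 5 bytes: K' = 6d 6d 00 00 00.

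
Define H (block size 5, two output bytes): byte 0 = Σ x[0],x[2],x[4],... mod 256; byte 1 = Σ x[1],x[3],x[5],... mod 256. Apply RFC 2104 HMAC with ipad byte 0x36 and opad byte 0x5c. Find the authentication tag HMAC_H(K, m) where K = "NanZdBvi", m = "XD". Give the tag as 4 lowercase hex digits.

60e6

Key "NanZdBvi" = 4e 61 6e 5a 64 42 76 69 is 8 bytes > B = 5, so hash it first: H(key) = 96 66, then zero-pad to 5 bytes: K' = 96 66 00 00 00.
K' ⊕ ipad = a0 50 36 36 36.  K' ⊕ opad = ca 3a 5c 5c 5c.
Inner input = (K'⊕ipad) ∥ m = a0 50 36 36 36 ∥ 58 44.
Inner hash: even-index sum = 336 mod 256 = 80; odd-index sum = 222 mod 256 = 222 → 50 de.
Outer input = (K'⊕opad) ∥ inner = ca 3a 5c 5c 5c ∥ 50 de.
Outer hash (tag): even-index sum = 608 mod 256 = 96; odd-index sum = 230 mod 256 = 230 → 60 e6.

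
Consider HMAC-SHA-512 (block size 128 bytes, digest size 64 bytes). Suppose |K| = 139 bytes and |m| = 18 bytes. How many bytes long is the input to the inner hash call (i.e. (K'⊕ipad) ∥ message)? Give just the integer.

Key is 139 > 128 bytes, so it is hashed to 64 bytes then zero-padded to 128: |K'| = 128.
Inner input = (K'⊕ipad) ∥ m → 128 + 18 = 146 bytes.

146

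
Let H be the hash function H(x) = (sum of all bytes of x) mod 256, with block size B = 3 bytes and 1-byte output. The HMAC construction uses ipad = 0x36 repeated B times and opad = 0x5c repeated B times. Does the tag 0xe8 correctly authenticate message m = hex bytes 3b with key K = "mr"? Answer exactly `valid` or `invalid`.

invalid

Key "mr" = 6d 72 is 2 bytes ≤ B = 3; zero-pad to 3 bytes: K' = 6d 72 00.
K' ⊕ ipad = 5b 44 36; K' ⊕ opad = 31 2e 5c.
Inner hash: sum = 91+68+54+59 = 272; mod 256 = 16 → 10.
Outer hash (recomputed tag): sum = 49+46+92+16 = 203 → cb.
Recomputed tag = cb; claimed = e8 → mismatch.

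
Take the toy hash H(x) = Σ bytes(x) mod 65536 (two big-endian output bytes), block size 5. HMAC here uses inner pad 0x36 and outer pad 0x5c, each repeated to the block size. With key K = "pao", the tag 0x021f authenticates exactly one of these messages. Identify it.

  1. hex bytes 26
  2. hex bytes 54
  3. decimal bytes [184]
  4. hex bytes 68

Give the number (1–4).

Key "pao" = 70 61 6f is 3 bytes ≤ B = 5; zero-pad to 5 bytes: K' = 70 61 6f 00 00.
K' ⊕ ipad = 46 57 59 36 36; K' ⊕ opad = 2c 3d 33 5c 5c.
m1: inner = H(46 57 59 36 36 26) = 01 88; tag = H(2c 3d 33 5c 5c 01 88) = 01dd
m2: inner = H(46 57 59 36 36 54) = 01 b6; tag = H(2c 3d 33 5c 5c 01 b6) = 020b
m3: inner = H(46 57 59 36 36 b8) = 02 1a; tag = H(2c 3d 33 5c 5c 02 1a) = 0170
m4: inner = H(46 57 59 36 36 68) = 01 ca; tag = H(2c 3d 33 5c 5c 01 ca) = 021f ← matches

4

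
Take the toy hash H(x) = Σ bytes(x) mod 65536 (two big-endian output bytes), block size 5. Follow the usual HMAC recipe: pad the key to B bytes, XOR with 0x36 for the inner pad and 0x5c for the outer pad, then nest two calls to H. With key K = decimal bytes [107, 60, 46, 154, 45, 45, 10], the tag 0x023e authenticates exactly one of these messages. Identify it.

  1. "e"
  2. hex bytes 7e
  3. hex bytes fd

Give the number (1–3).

2

Key decimal bytes [107, 60, 46, 154, 45, 45, 10] = 6b 3c 2e 9a 2d 2d 0a is 7 bytes > B = 5, so hash it first: H(key) = 01 d3, then zero-pad to 5 bytes: K' = 01 d3 00 00 00.
K' ⊕ ipad = 37 e5 36 36 36; K' ⊕ opad = 5d 8f 5c 5c 5c.
m1: inner = H(37 e5 36 36 36 65) = 02 23; tag = H(5d 8f 5c 5c 5c 02 23) = 0225
m2: inner = H(37 e5 36 36 36 7e) = 02 3c; tag = H(5d 8f 5c 5c 5c 02 3c) = 023e ← matches
m3: inner = H(37 e5 36 36 36 fd) = 02 bb; tag = H(5d 8f 5c 5c 5c 02 bb) = 02bd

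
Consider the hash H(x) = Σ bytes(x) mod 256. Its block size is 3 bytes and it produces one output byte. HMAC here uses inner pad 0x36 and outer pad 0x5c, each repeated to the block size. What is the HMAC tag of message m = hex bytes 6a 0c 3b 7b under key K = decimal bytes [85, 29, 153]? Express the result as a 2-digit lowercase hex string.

78

Key decimal bytes [85, 29, 153] = 55 1d 99 is exactly B = 3 bytes: K' = 55 1d 99.
K' ⊕ ipad = 63 2b af.  K' ⊕ opad = 09 41 c5.
Inner input = (K'⊕ipad) ∥ m = 63 2b af ∥ 6a 0c 3b 7b.
Inner hash: sum = 99+43+175+106+12+59+123 = 617; mod 256 = 105 → 69.
Outer input = (K'⊕opad) ∥ inner = 09 41 c5 ∥ 69.
Outer hash (tag): sum = 9+65+197+105 = 376; mod 256 = 120 → 78.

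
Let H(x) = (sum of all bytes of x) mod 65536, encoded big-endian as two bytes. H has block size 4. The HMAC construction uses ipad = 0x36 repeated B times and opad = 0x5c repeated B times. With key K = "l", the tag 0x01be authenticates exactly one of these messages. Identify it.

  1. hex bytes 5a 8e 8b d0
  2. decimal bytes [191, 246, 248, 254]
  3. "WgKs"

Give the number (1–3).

3

Key "l" = 6c is 1 byte ≤ B = 4; zero-pad to 4 bytes: K' = 6c 00 00 00.
K' ⊕ ipad = 5a 36 36 36; K' ⊕ opad = 30 5c 5c 5c.
m1: inner = H(5a 36 36 36 5a 8e 8b d0) = 03 3f; tag = H(30 5c 5c 5c 03 3f) = 0186
m2: inner = H(5a 36 36 36 bf f6 f8 fe) = 04 a7; tag = H(30 5c 5c 5c 04 a7) = 01ef
m3: inner = H(5a 36 36 36 57 67 4b 73) = 02 78; tag = H(30 5c 5c 5c 02 78) = 01be ← matches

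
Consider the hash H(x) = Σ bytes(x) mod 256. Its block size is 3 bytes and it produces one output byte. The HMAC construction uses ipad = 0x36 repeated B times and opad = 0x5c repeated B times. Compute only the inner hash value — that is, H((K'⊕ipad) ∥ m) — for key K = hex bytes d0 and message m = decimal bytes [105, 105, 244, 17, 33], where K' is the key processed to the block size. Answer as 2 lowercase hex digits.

Key hex bytes d0 is 1 byte ≤ B = 3; zero-pad to 3 bytes: K' = d0 00 00.
K' ⊕ ipad = e6 36 36.
Inner input = e6 36 36 ∥ 69 69 f4 11 21.
Inner hash: sum = 230+54+54+105+105+244+17+33 = 842; mod 256 = 74 → 4a.

4a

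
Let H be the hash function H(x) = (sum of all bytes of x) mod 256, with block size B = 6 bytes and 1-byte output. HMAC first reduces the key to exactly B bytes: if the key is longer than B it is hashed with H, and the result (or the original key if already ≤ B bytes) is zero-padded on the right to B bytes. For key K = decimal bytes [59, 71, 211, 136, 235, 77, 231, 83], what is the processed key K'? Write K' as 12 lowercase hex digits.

4f0000000000

|K| = 8 > B = 6, so first hash the key.
H(K): sum = 59+71+211+136+235+77+231+83 = 1103; mod 256 = 79 → 4f.
Zero-pad H(K) = 4f to 6 bytes: K' = 4f 00 00 00 00 00.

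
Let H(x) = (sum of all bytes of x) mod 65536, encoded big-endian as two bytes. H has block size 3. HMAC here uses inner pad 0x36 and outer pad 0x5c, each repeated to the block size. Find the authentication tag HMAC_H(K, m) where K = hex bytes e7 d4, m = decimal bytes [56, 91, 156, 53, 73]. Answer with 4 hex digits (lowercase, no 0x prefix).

Key hex bytes e7 d4 is 2 bytes ≤ B = 3; zero-pad to 3 bytes: K' = e7 d4 00.
K' ⊕ ipad = d1 e2 36.  K' ⊕ opad = bb 88 5c.
Inner input = (K'⊕ipad) ∥ m = d1 e2 36 ∥ 38 5b 9c 35 49.
Inner hash: sum = 209+226+54+56+91+156+53+73 = 918 → 03 96.
Outer input = (K'⊕opad) ∥ inner = bb 88 5c ∥ 03 96.
Outer hash (tag): sum = 187+136+92+3+150 = 568 → 02 38.

0238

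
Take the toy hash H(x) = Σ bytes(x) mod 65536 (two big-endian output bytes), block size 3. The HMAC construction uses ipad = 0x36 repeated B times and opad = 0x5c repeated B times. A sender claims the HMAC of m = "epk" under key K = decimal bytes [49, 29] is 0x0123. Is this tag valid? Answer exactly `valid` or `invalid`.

Key decimal bytes [49, 29] = 31 1d is 2 bytes ≤ B = 3; zero-pad to 3 bytes: K' = 31 1d 00.
K' ⊕ ipad = 07 2b 36; K' ⊕ opad = 6d 41 5c.
Inner hash: sum = 7+43+54+101+112+107 = 424 → 01 a8.
Outer hash (recomputed tag): sum = 109+65+92+1+168 = 435 → 01 b3.
Recomputed tag = 01b3; claimed = 0123 → mismatch.

invalid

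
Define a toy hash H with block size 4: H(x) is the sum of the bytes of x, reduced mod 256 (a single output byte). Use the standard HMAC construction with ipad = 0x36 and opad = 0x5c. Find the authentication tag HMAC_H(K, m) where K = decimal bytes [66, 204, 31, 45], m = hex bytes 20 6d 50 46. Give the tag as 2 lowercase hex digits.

37

Key decimal bytes [66, 204, 31, 45] = 42 cc 1f 2d is exactly B = 4 bytes: K' = 42 cc 1f 2d.
K' ⊕ ipad = 74 fa 29 1b.  K' ⊕ opad = 1e 90 43 71.
Inner input = (K'⊕ipad) ∥ m = 74 fa 29 1b ∥ 20 6d 50 46.
Inner hash: sum = 116+250+41+27+32+109+80+70 = 725; mod 256 = 213 → d5.
Outer input = (K'⊕opad) ∥ inner = 1e 90 43 71 ∥ d5.
Outer hash (tag): sum = 30+144+67+113+213 = 567; mod 256 = 55 → 37.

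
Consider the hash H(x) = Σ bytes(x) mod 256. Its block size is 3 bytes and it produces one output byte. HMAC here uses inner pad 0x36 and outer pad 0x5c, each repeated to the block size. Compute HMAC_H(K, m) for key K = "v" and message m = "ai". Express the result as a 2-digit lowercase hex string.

58

Key "v" = 76 is 1 byte ≤ B = 3; zero-pad to 3 bytes: K' = 76 00 00.
K' ⊕ ipad = 40 36 36.  K' ⊕ opad = 2a 5c 5c.
Inner input = (K'⊕ipad) ∥ m = 40 36 36 ∥ 61 69.
Inner hash: sum = 64+54+54+97+105 = 374; mod 256 = 118 → 76.
Outer input = (K'⊕opad) ∥ inner = 2a 5c 5c ∥ 76.
Outer hash (tag): sum = 42+92+92+118 = 344; mod 256 = 88 → 58.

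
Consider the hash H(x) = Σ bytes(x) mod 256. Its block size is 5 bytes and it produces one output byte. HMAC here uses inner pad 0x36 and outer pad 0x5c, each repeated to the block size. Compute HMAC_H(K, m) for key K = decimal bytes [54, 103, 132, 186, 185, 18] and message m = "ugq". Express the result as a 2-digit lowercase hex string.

Key decimal bytes [54, 103, 132, 186, 185, 18] = 36 67 84 ba b9 12 is 6 bytes > B = 5, so hash it first: H(key) = a6, then zero-pad to 5 bytes: K' = a6 00 00 00 00.
K' ⊕ ipad = 90 36 36 36 36.  K' ⊕ opad = fa 5c 5c 5c 5c.
Inner input = (K'⊕ipad) ∥ m = 90 36 36 36 36 ∥ 75 67 71.
Inner hash: sum = 144+54+54+54+54+117+103+113 = 693; mod 256 = 181 → b5.
Outer input = (K'⊕opad) ∥ inner = fa 5c 5c 5c 5c ∥ b5.
Outer hash (tag): sum = 250+92+92+92+92+181 = 799; mod 256 = 31 → 1f.

1f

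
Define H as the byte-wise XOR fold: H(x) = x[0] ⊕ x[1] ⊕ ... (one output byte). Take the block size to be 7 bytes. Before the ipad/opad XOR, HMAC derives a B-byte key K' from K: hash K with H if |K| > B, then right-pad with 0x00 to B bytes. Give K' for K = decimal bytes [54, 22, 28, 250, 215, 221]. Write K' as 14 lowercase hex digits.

36161cfad7dd00

Key decimal bytes [54, 22, 28, 250, 215, 221] = 36 16 1c fa d7 dd is 6 bytes ≤ B = 7; zero-pad to 7 bytes: K' = 36 16 1c fa d7 dd 00.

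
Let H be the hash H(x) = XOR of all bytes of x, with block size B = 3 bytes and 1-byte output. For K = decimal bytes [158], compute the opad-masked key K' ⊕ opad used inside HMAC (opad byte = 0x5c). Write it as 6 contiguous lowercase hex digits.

Key decimal bytes [158] = 9e is 1 byte ≤ B = 3; zero-pad to 3 bytes: K' = 9e 00 00.
XOR each byte with 0x5c: 9e⊕5c=c2, 00⊕5c=5c, 00⊕5c=5c.

c25c5c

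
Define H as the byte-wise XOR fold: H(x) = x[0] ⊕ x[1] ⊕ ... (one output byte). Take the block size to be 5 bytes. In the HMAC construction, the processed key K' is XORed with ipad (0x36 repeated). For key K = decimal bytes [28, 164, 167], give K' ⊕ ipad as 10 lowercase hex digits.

2a92913636

Key decimal bytes [28, 164, 167] = 1c a4 a7 is 3 bytes ≤ B = 5; zero-pad to 5 bytes: K' = 1c a4 a7 00 00.
XOR each byte with 0x36: 1c⊕36=2a, a4⊕36=92, a7⊕36=91, 00⊕36=36, 00⊕36=36.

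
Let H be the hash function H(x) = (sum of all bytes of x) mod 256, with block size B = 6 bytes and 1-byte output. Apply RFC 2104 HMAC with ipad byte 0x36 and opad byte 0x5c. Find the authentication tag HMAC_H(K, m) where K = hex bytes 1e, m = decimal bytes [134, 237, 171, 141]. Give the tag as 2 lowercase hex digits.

Key hex bytes 1e is 1 byte ≤ B = 6; zero-pad to 6 bytes: K' = 1e 00 00 00 00 00.
K' ⊕ ipad = 28 36 36 36 36 36.  K' ⊕ opad = 42 5c 5c 5c 5c 5c.
Inner input = (K'⊕ipad) ∥ m = 28 36 36 36 36 36 ∥ 86 ed ab 8d.
Inner hash: sum = 40+54+54+54+54+54+134+237+171+141 = 993; mod 256 = 225 → e1.
Outer input = (K'⊕opad) ∥ inner = 42 5c 5c 5c 5c 5c ∥ e1.
Outer hash (tag): sum = 66+92+92+92+92+92+225 = 751; mod 256 = 239 → ef.

ef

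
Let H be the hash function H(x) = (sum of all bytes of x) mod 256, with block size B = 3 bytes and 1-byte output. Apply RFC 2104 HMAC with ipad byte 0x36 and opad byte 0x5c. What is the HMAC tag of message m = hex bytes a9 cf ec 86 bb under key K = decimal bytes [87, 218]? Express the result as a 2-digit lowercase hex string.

Key decimal bytes [87, 218] = 57 da is 2 bytes ≤ B = 3; zero-pad to 3 bytes: K' = 57 da 00.
K' ⊕ ipad = 61 ec 36.  K' ⊕ opad = 0b 86 5c.
Inner input = (K'⊕ipad) ∥ m = 61 ec 36 ∥ a9 cf ec 86 bb.
Inner hash: sum = 97+236+54+169+207+236+134+187 = 1320; mod 256 = 40 → 28.
Outer input = (K'⊕opad) ∥ inner = 0b 86 5c ∥ 28.
Outer hash (tag): sum = 11+134+92+40 = 277; mod 256 = 21 → 15.

15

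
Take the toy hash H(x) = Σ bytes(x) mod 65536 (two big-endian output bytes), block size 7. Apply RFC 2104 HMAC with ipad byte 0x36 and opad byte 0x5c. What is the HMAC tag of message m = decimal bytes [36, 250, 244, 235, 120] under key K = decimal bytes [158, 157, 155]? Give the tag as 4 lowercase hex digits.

040d

Key decimal bytes [158, 157, 155] = 9e 9d 9b is 3 bytes ≤ B = 7; zero-pad to 7 bytes: K' = 9e 9d 9b 00 00 00 00.
K' ⊕ ipad = a8 ab ad 36 36 36 36.  K' ⊕ opad = c2 c1 c7 5c 5c 5c 5c.
Inner input = (K'⊕ipad) ∥ m = a8 ab ad 36 36 36 36 ∥ 24 fa f4 eb 78.
Inner hash: sum = 168+171+173+54+54+54+54+36+250+244+235+120 = 1613 → 06 4d.
Outer input = (K'⊕opad) ∥ inner = c2 c1 c7 5c 5c 5c 5c ∥ 06 4d.
Outer hash (tag): sum = 194+193+199+92+92+92+92+6+77 = 1037 → 04 0d.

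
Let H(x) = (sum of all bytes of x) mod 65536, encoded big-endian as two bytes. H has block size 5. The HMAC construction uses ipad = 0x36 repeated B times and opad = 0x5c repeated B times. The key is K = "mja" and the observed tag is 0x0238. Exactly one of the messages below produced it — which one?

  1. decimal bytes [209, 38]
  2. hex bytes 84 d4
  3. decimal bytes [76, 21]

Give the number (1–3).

3

Key "mja" = 6d 6a 61 is 3 bytes ≤ B = 5; zero-pad to 5 bytes: K' = 6d 6a 61 00 00.
K' ⊕ ipad = 5b 5c 57 36 36; K' ⊕ opad = 31 36 3d 5c 5c.
m1: inner = H(5b 5c 57 36 36 d1 26) = 02 71; tag = H(31 36 3d 5c 5c 02 71) = 01cf
m2: inner = H(5b 5c 57 36 36 84 d4) = 02 d2; tag = H(31 36 3d 5c 5c 02 d2) = 0230
m3: inner = H(5b 5c 57 36 36 4c 15) = 01 db; tag = H(31 36 3d 5c 5c 01 db) = 0238 ← matches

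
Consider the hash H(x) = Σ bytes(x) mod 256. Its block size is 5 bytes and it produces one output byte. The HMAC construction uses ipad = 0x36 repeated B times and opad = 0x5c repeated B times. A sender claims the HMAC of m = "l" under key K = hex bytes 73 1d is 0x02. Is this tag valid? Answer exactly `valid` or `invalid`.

valid

Key hex bytes 73 1d is 2 bytes ≤ B = 5; zero-pad to 5 bytes: K' = 73 1d 00 00 00.
K' ⊕ ipad = 45 2b 36 36 36; K' ⊕ opad = 2f 41 5c 5c 5c.
Inner hash: sum = 69+43+54+54+54+108 = 382; mod 256 = 126 → 7e.
Outer hash (recomputed tag): sum = 47+65+92+92+92+126 = 514; mod 256 = 2 → 02.
Recomputed tag = 02; claimed = 02 → match.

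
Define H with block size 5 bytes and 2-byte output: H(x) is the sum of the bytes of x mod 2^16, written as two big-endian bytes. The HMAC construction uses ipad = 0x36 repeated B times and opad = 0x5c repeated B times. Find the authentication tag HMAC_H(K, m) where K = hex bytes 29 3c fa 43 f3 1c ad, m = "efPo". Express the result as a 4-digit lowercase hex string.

Key hex bytes 29 3c fa 43 f3 1c ad is 7 bytes > B = 5, so hash it first: H(key) = 03 5e, then zero-pad to 5 bytes: K' = 03 5e 00 00 00.
K' ⊕ ipad = 35 68 36 36 36.  K' ⊕ opad = 5f 02 5c 5c 5c.
Inner input = (K'⊕ipad) ∥ m = 35 68 36 36 36 ∥ 65 66 50 6f.
Inner hash: sum = 53+104+54+54+54+101+102+80+111 = 713 → 02 c9.
Outer input = (K'⊕opad) ∥ inner = 5f 02 5c 5c 5c ∥ 02 c9.
Outer hash (tag): sum = 95+2+92+92+92+2+201 = 576 → 02 40.

0240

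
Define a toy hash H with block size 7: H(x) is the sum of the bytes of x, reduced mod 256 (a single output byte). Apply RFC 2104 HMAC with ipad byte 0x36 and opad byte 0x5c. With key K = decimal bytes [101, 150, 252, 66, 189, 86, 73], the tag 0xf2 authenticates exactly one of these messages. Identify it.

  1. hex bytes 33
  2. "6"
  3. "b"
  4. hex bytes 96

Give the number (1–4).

Key decimal bytes [101, 150, 252, 66, 189, 86, 73] = 65 96 fc 42 bd 56 49 is exactly B = 7 bytes: K' = 65 96 fc 42 bd 56 49.
K' ⊕ ipad = 53 a0 ca 74 8b 60 7f; K' ⊕ opad = 39 ca a0 1e e1 0a 15.
m1: inner = H(53 a0 ca 74 8b 60 7f 33) = ce; tag = H(39 ca a0 1e e1 0a 15 ce) = 8f
m2: inner = H(53 a0 ca 74 8b 60 7f 36) = d1; tag = H(39 ca a0 1e e1 0a 15 d1) = 92
m3: inner = H(53 a0 ca 74 8b 60 7f 62) = fd; tag = H(39 ca a0 1e e1 0a 15 fd) = be
m4: inner = H(53 a0 ca 74 8b 60 7f 96) = 31; tag = H(39 ca a0 1e e1 0a 15 31) = f2 ← matches

4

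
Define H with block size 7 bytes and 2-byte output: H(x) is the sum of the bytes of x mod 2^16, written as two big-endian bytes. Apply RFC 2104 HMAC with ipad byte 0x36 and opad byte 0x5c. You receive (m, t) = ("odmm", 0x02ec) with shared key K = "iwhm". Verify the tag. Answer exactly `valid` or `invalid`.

Key "iwhm" = 69 77 68 6d is 4 bytes ≤ B = 7; zero-pad to 7 bytes: K' = 69 77 68 6d 00 00 00.
K' ⊕ ipad = 5f 41 5e 5b 36 36 36; K' ⊕ opad = 35 2b 34 31 5c 5c 5c.
Inner hash: sum = 95+65+94+91+54+54+54+111+100+109+109 = 936 → 03 a8.
Outer hash (recomputed tag): sum = 53+43+52+49+92+92+92+3+168 = 644 → 02 84.
Recomputed tag = 0284; claimed = 02ec → mismatch.

invalid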